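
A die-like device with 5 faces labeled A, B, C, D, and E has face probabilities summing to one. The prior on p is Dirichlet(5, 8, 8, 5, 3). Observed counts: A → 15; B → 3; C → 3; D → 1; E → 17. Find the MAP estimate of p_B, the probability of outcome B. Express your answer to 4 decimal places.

The posterior is Dirichlet(αᵢ + nᵢ) = Dirichlet(20, 11, 11, 6, 20).
For a Dirichlet(a₁,…,a_K) with all aᵢ > 1, the mode has j-th component (aⱼ − 1)/(Σaᵢ − K).
Here Σaᵢ = 68 and K = 5, so p_B = (11 − 1)/(68 − 5) = 10/63 ≈ 0.1587.

MAP estimate of p_B = 0.1587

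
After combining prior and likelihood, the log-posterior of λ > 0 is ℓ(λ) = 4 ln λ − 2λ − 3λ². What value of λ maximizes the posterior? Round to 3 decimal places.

ℓ'(λ) = 4/λ − 2 − 6λ. Setting this to zero and multiplying by λ: 6λ² + 2λ − 4 = 0.
λ = (−2 + √(2² + 4·6·4)) / (2·6) = (−2 + √100) / 12 = (−2 + 10)/12 = 2/3.
ℓ''(λ) = −4/λ² − 6 < 0, confirming a maximum.

λ̂_MAP = 0.667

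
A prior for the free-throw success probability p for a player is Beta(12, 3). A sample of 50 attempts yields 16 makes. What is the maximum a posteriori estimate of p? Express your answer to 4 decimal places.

p̂_MAP = 0.4286

Prior: Beta(12, 3).
Data: 16 successes in 50 trials. The binomial likelihood contributes p^16(1−p)^34, so the posterior is Beta(12+16, 3+34) = Beta(28, 37).
For Beta(a, b) with a, b > 1 the mode is (a−1)/(a+b−2) = 27/63 ≈ 0.4286.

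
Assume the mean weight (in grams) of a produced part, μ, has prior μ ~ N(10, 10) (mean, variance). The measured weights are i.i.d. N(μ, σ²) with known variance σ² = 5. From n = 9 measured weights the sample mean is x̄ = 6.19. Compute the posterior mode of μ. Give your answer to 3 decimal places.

n = 9, x̄ = 6.19.
For a Normal prior and Normal likelihood with known variance, the posterior is Normal; its mode equals its mean, the precision-weighted average.
Prior precision 1/σ₀² = 1/10 = 0.1; data precision n/σ² = 9/5 = 1.8.
μ̂ = (0.1·10 + 1.8·6.19) / (0.1 + 1.8) = 12.142/1.9 = 6071/950 ≈ 6.391.

μ̂_MAP = 6.391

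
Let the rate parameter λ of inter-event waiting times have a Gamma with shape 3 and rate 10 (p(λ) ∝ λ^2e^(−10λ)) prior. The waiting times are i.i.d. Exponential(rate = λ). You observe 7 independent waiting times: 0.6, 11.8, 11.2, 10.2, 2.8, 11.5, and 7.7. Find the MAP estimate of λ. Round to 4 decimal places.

λ̂_MAP = 0.1368

The Exponential(rate=λ) likelihood is ∝ λ^n e^(−λΣtᵢ). Here n = 7 and Σtᵢ = 0.6 + 11.8 + 11.2 + 10.2 + 2.8 + 11.5 + 7.7 = 55.8.
Posterior ∝ λ^2e^(−10λ) · λ^7e^(−55.8λ) = λ^9e^(−65.8λ), i.e. Gamma(10, 65.8).
Mode = (a−1)/b = 9/65.8 ≈ 0.1368.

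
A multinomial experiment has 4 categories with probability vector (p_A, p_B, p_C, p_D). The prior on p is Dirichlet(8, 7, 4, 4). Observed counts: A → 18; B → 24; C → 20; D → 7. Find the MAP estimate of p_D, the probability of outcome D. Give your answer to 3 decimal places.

The posterior is Dirichlet(αᵢ + nᵢ) = Dirichlet(26, 31, 24, 11).
For a Dirichlet(a₁,…,a_K) with all aᵢ > 1, the mode has j-th component (aⱼ − 1)/(Σaᵢ − K).
Here Σaᵢ = 92 and K = 4, so p_D = (11 − 1)/(92 − 4) = 10/88 ≈ 0.114.

MAP estimate of p_D = 0.114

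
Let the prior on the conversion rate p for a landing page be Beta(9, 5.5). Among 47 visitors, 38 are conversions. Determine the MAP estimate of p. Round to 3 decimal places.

Prior: Beta(9, 5.5).
Data: 38 successes in 47 trials. The binomial likelihood contributes p^38(1−p)^9, so the posterior is Beta(9+38, 5.5+9) = Beta(47, 14.5).
For Beta(a, b) with a, b > 1 the mode is (a−1)/(a+b−2) = 46/59.5 ≈ 0.773.

p̂_MAP = 0.773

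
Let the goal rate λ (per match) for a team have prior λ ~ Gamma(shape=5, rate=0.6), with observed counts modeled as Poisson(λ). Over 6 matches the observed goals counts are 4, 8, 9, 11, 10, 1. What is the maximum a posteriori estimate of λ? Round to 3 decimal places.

λ̂_MAP = 7.121

Σxᵢ = 4+8+9+11+10+1 = 43, with n = 6.
Posterior ∝ λ^4e^(−0.6λ) · λ^43e^(−6λ) = λ^47e^(−6.6λ), i.e. Gamma(shape=48, rate=6.6).
The mode of a Gamma(a, b) with a ≥ 1 (shape–rate) is (a−1)/b = 47/6.6 ≈ 7.121.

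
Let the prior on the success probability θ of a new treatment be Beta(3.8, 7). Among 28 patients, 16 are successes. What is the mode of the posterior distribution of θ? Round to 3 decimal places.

Prior: Beta(3.8, 7).
Data: 16 successes in 28 trials. The binomial likelihood contributes θ^16(1−θ)^12, so the posterior is Beta(3.8+16, 7+12) = Beta(19.8, 19).
For Beta(a, b) with a, b > 1 the mode is (a−1)/(a+b−2) = 18.8/36.8 ≈ 0.511.

θ̂_MAP = 0.511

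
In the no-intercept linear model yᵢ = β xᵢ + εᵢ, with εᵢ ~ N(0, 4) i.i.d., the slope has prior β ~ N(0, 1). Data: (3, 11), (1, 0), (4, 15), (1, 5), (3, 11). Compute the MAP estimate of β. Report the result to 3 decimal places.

log p(β | y) = −Σ(yᵢ − βxᵢ)²/(2·4) − β²/(2·1) + const.
Setting the derivative to zero: Σxᵢ(yᵢ − βxᵢ)/4 − β/1 = 0, so β = Σxᵢyᵢ / (Σxᵢ² + σ²/τ²).
Σxᵢyᵢ = 3·11 + 1·0 + 4·15 + 1·5 + 3·11 = 131; Σxᵢ² = 36; σ²/τ² = 4.
β̂_MAP = 131 / (36 + 4) = 131/40 ≈ 3.275.

β̂_MAP = 3.275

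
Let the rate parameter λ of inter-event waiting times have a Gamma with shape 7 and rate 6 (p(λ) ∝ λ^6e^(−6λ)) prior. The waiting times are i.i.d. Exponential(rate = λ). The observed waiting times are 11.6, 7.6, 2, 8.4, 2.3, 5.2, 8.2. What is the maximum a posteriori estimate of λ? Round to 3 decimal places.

λ̂_MAP = 0.253

The Exponential(rate=λ) likelihood is ∝ λ^n e^(−λΣtᵢ). Here n = 7 and Σtᵢ = 11.6 + 7.6 + 2 + 8.4 + 2.3 + 5.2 + 8.2 = 45.3.
Posterior ∝ λ^6e^(−6λ) · λ^7e^(−45.3λ) = λ^13e^(−51.3λ), i.e. Gamma(14, 51.3).
Mode = (a−1)/b = 13/51.3 ≈ 0.253.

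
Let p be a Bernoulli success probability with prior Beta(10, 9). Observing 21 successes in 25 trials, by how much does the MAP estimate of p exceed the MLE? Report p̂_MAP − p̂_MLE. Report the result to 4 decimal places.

MAP − MLE = -0.1257

Posterior is Beta(31, 13); MAP = (31−1)/(44−2) = 30/42 ≈ 0.71429.
MLE ignores the prior: p̂_MLE = k/n = 21/25 ≈ 0.84000.
Difference = 30/42 − 21/25 = -22/175 ≈ -0.1257.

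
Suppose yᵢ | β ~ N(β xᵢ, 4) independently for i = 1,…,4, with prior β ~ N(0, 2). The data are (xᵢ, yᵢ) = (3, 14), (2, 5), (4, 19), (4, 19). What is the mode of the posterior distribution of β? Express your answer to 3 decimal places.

β̂_MAP = 4.340

log p(β | y) = −Σ(yᵢ − βxᵢ)²/(2·4) − β²/(2·2) + const.
Setting the derivative to zero: Σxᵢ(yᵢ − βxᵢ)/4 − β/2 = 0, so β = Σxᵢyᵢ / (Σxᵢ² + σ²/τ²).
Σxᵢyᵢ = 3·14 + 2·5 + 4·19 + 4·19 = 204; Σxᵢ² = 45; σ²/τ² = 2.
β̂_MAP = 204 / (45 + 2) = 204/47 ≈ 4.340.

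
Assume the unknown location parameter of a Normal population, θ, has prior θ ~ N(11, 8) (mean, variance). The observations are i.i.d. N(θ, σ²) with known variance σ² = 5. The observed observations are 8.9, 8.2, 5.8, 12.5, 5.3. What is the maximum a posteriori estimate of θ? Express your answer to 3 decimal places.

n = 5; x̄ = (8.9 + 8.2 + 5.8 + 12.5 + 5.3)/5 = 40.7/5 = 8.14.
For a Normal prior and Normal likelihood with known variance, the posterior is Normal; its mode equals its mean, the precision-weighted average.
Prior precision 1/σ₀² = 1/8 = 0.125; data precision n/σ² = 5/5 = 1.
θ̂ = (0.125·11 + 1·8.14) / (0.125 + 1) = 9.515/1.125 = 1903/225 ≈ 8.458.

θ̂_MAP = 8.458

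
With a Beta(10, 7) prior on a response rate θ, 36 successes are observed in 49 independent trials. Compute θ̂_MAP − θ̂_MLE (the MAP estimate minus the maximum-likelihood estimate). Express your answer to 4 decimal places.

MAP − MLE = -0.0316

Posterior is Beta(46, 20); MAP = (46−1)/(66−2) = 45/64 ≈ 0.70313.
MLE ignores the prior: θ̂_MLE = k/n = 36/49 ≈ 0.73469.
Difference = 45/64 − 36/49 = -99/3136 ≈ -0.0316.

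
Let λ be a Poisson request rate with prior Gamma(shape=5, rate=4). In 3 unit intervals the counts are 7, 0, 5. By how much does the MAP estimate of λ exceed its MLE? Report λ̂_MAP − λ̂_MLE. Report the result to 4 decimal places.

Σxᵢ = 12. Posterior is Gamma(17, 7); MAP = (17−1)/7 = 16/7 ≈ 2.28571.
MLE = x̄ = 12/3 ≈ 4.00000.
Difference = 16/7 − 12/3 = -12/7 ≈ -1.7143.

MAP − MLE = -1.7143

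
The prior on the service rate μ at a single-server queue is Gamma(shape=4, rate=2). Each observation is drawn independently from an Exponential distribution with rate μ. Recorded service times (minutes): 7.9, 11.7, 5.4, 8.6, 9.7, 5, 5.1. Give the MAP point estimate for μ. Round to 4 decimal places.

μ̂_MAP = 0.1805

The Exponential(rate=μ) likelihood is ∝ μ^n e^(−μΣtᵢ). Here n = 7 and Σtᵢ = 7.9 + 11.7 + 5.4 + 8.6 + 9.7 + 5 + 5.1 = 53.4.
Posterior ∝ μ^3e^(−2μ) · μ^7e^(−53.4μ) = μ^10e^(−55.4μ), i.e. Gamma(11, 55.4).
Mode = (a−1)/b = 10/55.4 ≈ 0.1805.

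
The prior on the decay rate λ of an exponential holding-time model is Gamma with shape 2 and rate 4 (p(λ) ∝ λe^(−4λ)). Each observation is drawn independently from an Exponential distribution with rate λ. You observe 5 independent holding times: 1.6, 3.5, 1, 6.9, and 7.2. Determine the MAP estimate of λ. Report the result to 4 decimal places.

λ̂_MAP = 0.2479

The Exponential(rate=λ) likelihood is ∝ λ^n e^(−λΣtᵢ). Here n = 5 and Σtᵢ = 1.6 + 3.5 + 1 + 6.9 + 7.2 = 20.2.
Posterior ∝ λe^(−4λ) · λ^5e^(−20.2λ) = λ^6e^(−24.2λ), i.e. Gamma(7, 24.2).
Mode = (a−1)/b = 6/24.2 ≈ 0.2479.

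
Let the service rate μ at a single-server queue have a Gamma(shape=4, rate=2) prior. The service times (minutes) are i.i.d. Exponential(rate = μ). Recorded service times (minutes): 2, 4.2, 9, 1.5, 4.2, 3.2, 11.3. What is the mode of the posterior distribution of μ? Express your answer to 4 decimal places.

μ̂_MAP = 0.2674

The Exponential(rate=μ) likelihood is ∝ μ^n e^(−μΣtᵢ). Here n = 7 and Σtᵢ = 2 + 4.2 + 9 + 1.5 + 4.2 + 3.2 + 11.3 = 35.4.
Posterior ∝ μ^3e^(−2μ) · μ^7e^(−35.4μ) = μ^10e^(−37.4μ), i.e. Gamma(11, 37.4).
Mode = (a−1)/b = 10/37.4 ≈ 0.2674.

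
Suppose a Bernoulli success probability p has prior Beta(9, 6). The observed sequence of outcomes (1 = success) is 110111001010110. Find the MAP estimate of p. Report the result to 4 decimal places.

p̂_MAP = 0.6071

Prior: Beta(9, 6).
Data: 9 successes in 15 trials (from the sequence). The binomial likelihood contributes p^9(1−p)^6, so the posterior is Beta(9+9, 6+6) = Beta(18, 12).
For Beta(a, b) with a, b > 1 the mode is (a−1)/(a+b−2) = 17/28 ≈ 0.6071.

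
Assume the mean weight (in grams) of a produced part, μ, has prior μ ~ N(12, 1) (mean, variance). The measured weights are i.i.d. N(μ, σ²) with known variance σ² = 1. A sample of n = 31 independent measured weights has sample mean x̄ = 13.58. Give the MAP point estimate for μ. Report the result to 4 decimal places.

n = 31, x̄ = 13.58.
For a Normal prior and Normal likelihood with known variance, the posterior is Normal; its mode equals its mean, the precision-weighted average.
Prior precision 1/σ₀² = 1/1 = 1; data precision n/σ² = 31/1 = 31.
μ̂ = (1·12 + 31·13.58) / (1 + 31) = 432.98/32 = 13.530625 ≈ 13.5306.

μ̂_MAP = 13.5306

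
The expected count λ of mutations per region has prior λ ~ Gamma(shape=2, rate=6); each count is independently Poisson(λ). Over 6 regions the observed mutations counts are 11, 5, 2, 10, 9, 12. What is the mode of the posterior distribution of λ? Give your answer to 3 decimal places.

λ̂_MAP = 4.167

Σxᵢ = 11+5+2+10+9+12 = 49, with n = 6.
Posterior ∝ λe^(−6λ) · λ^49e^(−6λ) = λ^50e^(−12λ), i.e. Gamma(shape=51, rate=12).
The mode of a Gamma(a, b) with a ≥ 1 (shape–rate) is (a−1)/b = 50/12 ≈ 4.167.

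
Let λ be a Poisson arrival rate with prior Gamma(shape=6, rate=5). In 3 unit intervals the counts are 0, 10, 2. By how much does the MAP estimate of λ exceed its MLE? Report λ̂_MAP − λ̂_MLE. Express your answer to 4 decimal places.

Σxᵢ = 12. Posterior is Gamma(18, 8); MAP = (18−1)/8 = 17/8 ≈ 2.12500.
MLE = x̄ = 12/3 ≈ 4.00000.
Difference = 17/8 − 12/3 = -15/8 ≈ -1.8750.

MAP − MLE = -1.8750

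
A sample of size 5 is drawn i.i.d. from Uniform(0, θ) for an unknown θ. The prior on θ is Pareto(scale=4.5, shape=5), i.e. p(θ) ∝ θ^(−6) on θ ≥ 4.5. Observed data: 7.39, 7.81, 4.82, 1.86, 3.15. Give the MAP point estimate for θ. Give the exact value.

θ̂_MAP = 7.81

The Uniform(0, θ) likelihood is θ^(−n) for θ ≥ max(xᵢ), zero otherwise. Here max(xᵢ) = 7.81.
Posterior ∝ θ^(−6) · θ^(−5) = θ^(−11) on θ ≥ max(4.5, 7.81) = 7.81.
This density is strictly decreasing in θ, so the posterior mode lies at the lower boundary of the support.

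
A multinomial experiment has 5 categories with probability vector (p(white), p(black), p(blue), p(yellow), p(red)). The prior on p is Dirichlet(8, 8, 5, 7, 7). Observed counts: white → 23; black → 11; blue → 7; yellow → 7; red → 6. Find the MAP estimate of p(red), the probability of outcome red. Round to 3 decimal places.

MAP estimate of p(red) = 0.143

The posterior is Dirichlet(αᵢ + nᵢ) = Dirichlet(31, 19, 12, 14, 13).
For a Dirichlet(a₁,…,a_K) with all aᵢ > 1, the mode has j-th component (aⱼ − 1)/(Σaᵢ − K).
Here Σaᵢ = 89 and K = 5, so p(red) = (13 − 1)/(89 − 5) = 12/84 ≈ 0.143.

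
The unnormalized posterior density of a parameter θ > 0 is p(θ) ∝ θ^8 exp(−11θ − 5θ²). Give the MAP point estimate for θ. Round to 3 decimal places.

ℓ'(θ) = 8/θ − 11 − 10θ. Setting this to zero and multiplying by θ: 10θ² + 11θ − 8 = 0.
θ = (−11 + √(11² + 4·10·8)) / (2·10) = (−11 + √441) / 20 = (−11 + 21)/20 = 1/2.
ℓ''(θ) = −8/θ² − 10 < 0, confirming a maximum.

θ̂_MAP = 0.500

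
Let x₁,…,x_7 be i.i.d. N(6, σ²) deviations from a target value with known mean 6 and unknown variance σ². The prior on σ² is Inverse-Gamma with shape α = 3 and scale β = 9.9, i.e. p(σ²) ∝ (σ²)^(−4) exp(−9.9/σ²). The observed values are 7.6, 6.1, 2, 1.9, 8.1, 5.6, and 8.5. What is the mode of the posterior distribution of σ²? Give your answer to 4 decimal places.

σ̂²_MAP = 4.4000

Sum of squared deviations about the known mean: SS = (7.6−6)² + (6.1−6)² + (2−6)² + (1.9−6)² + (8.1−6)² + (5.6−6)² + (8.5−6)² = 46.2.
The Normal likelihood contributes (σ²)^(−n/2) exp(−SS/(2σ²)), so the posterior is Inverse-Gamma(α + n/2, β + SS/2) = Inverse-Gamma(6.5, 33).
The mode of Inverse-Gamma(a, b) is b/(a+1) = 33/7.5 ≈ 4.4000.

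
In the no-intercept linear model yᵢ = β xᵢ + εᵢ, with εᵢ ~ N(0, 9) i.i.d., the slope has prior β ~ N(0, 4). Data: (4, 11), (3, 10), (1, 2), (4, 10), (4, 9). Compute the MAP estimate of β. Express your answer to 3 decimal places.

log p(β | y) = −Σ(yᵢ − βxᵢ)²/(2·9) − β²/(2·4) + const.
Setting the derivative to zero: Σxᵢ(yᵢ − βxᵢ)/9 − β/4 = 0, so β = Σxᵢyᵢ / (Σxᵢ² + σ²/τ²).
Σxᵢyᵢ = 4·11 + 3·10 + 1·2 + 4·10 + 4·9 = 152; Σxᵢ² = 58; σ²/τ² = 2.25.
β̂_MAP = 152 / (58 + 2.25) = 152/60.25 ≈ 2.523.

β̂_MAP = 2.523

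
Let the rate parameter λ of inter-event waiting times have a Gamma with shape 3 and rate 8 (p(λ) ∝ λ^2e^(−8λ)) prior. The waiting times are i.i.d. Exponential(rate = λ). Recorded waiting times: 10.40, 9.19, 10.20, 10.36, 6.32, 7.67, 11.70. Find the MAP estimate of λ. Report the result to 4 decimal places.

The Exponential(rate=λ) likelihood is ∝ λ^n e^(−λΣtᵢ). Here n = 7 and Σtᵢ = 10.40 + 9.19 + 10.20 + 10.36 + 6.32 + 7.67 + 11.70 = 65.84.
Posterior ∝ λ^2e^(−8λ) · λ^7e^(−65.84λ) = λ^9e^(−73.84λ), i.e. Gamma(10, 73.84).
Mode = (a−1)/b = 9/73.84 ≈ 0.1219.

λ̂_MAP = 0.1219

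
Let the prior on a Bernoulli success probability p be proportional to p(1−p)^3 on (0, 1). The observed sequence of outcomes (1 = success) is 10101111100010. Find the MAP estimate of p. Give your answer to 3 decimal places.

p̂_MAP = 0.500

The prior density ∝ p(1−p)^3 is the kernel of Beta(2, 4).
Data: 8 successes in 14 trials (from the sequence). The binomial likelihood contributes p^8(1−p)^6, so the posterior is Beta(2+8, 4+6) = Beta(10, 10).
For Beta(a, b) with a, b > 1 the mode is (a−1)/(a+b−2) = 9/18 ≈ 0.500.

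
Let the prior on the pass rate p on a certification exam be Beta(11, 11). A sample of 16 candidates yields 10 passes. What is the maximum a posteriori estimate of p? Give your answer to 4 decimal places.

Prior: Beta(11, 11).
Data: 10 successes in 16 trials. The binomial likelihood contributes p^10(1−p)^6, so the posterior is Beta(11+10, 11+6) = Beta(21, 17).
For Beta(a, b) with a, b > 1 the mode is (a−1)/(a+b−2) = 20/36 ≈ 0.5556.

p̂_MAP = 0.5556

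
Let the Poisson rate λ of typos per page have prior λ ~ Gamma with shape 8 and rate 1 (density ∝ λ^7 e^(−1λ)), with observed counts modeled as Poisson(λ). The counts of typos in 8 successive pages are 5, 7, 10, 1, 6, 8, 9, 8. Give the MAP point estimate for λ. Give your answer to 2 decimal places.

λ̂_MAP = 6.78

Σxᵢ = 5+7+10+1+6+8+9+8 = 54, with n = 8.
Posterior ∝ λ^7e^(−1λ) · λ^54e^(−8λ) = λ^61e^(−9λ), i.e. Gamma(shape=62, rate=9).
The mode of a Gamma(a, b) with a ≥ 1 (shape–rate) is (a−1)/b = 61/9 ≈ 6.78.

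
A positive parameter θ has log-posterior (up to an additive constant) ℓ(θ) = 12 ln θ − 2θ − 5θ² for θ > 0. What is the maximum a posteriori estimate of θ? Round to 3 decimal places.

θ̂_MAP = 1.000

ℓ'(θ) = 12/θ − 2 − 10θ. Setting this to zero and multiplying by θ: 10θ² + 2θ − 12 = 0.
θ = (−2 + √(2² + 4·10·12)) / (2·10) = (−2 + √484) / 20 = (−2 + 22)/20 = 1.
ℓ''(θ) = −12/θ² − 10 < 0, confirming a maximum.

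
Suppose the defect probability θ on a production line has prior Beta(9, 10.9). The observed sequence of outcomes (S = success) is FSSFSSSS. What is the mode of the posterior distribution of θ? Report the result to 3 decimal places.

Prior: Beta(9, 10.9).
Data: 6 successes in 8 trials (from the sequence). The binomial likelihood contributes θ^6(1−θ)^2, so the posterior is Beta(9+6, 10.9+2) = Beta(15, 12.9).
For Beta(a, b) with a, b > 1 the mode is (a−1)/(a+b−2) = 14/25.9 ≈ 0.541.

θ̂_MAP = 0.541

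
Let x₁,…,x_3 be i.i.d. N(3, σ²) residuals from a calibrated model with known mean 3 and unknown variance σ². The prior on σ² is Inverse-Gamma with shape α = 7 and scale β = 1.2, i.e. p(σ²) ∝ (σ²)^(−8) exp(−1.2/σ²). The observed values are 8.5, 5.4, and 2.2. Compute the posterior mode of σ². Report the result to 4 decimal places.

σ̂²_MAP = 2.0553

Sum of squared deviations about the known mean: SS = (8.5−3)² + (5.4−3)² + (2.2−3)² = 36.65.
The Normal likelihood contributes (σ²)^(−n/2) exp(−SS/(2σ²)), so the posterior is Inverse-Gamma(α + n/2, β + SS/2) = Inverse-Gamma(8.5, 19.525).
The mode of Inverse-Gamma(a, b) is b/(a+1) = 19.525/9.5 ≈ 2.0553.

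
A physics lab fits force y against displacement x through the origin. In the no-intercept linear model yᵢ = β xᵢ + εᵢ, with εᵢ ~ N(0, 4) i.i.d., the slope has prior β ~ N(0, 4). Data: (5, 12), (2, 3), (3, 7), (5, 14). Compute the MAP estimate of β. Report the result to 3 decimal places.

β̂_MAP = 2.453

log p(β | y) = −Σ(yᵢ − βxᵢ)²/(2·4) − β²/(2·4) + const.
Setting the derivative to zero: Σxᵢ(yᵢ − βxᵢ)/4 − β/4 = 0, so β = Σxᵢyᵢ / (Σxᵢ² + σ²/τ²).
Σxᵢyᵢ = 5·12 + 2·3 + 3·7 + 5·14 = 157; Σxᵢ² = 63; σ²/τ² = 1.
β̂_MAP = 157 / (63 + 1) = 157/64 ≈ 2.453.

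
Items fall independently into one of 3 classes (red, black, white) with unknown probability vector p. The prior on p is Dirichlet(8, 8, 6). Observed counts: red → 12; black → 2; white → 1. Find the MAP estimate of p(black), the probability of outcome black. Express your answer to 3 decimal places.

MAP estimate of p(black) = 0.265

The posterior is Dirichlet(αᵢ + nᵢ) = Dirichlet(20, 10, 7).
For a Dirichlet(a₁,…,a_K) with all aᵢ > 1, the mode has j-th component (aⱼ − 1)/(Σaᵢ − K).
Here Σaᵢ = 37 and K = 3, so p(black) = (10 − 1)/(37 − 3) = 9/34 ≈ 0.265.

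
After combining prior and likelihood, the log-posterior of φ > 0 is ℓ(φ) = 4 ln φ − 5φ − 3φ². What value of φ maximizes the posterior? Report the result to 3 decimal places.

ℓ'(φ) = 4/φ − 5 − 6φ. Setting this to zero and multiplying by φ: 6φ² + 5φ − 4 = 0.
φ = (−5 + √(5² + 4·6·4)) / (2·6) = (−5 + √121) / 12 = (−5 + 11)/12 = 1/2.
ℓ''(φ) = −4/φ² − 6 < 0, confirming a maximum.

φ̂_MAP = 0.500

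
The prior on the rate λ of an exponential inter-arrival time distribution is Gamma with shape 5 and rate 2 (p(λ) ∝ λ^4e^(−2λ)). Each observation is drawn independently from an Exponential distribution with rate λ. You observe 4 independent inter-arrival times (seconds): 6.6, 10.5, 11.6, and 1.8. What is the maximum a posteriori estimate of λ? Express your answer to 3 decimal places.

The Exponential(rate=λ) likelihood is ∝ λ^n e^(−λΣtᵢ). Here n = 4 and Σtᵢ = 6.6 + 10.5 + 11.6 + 1.8 = 30.5.
Posterior ∝ λ^4e^(−2λ) · λ^4e^(−30.5λ) = λ^8e^(−32.5λ), i.e. Gamma(9, 32.5).
Mode = (a−1)/b = 8/32.5 ≈ 0.246.

λ̂_MAP = 0.246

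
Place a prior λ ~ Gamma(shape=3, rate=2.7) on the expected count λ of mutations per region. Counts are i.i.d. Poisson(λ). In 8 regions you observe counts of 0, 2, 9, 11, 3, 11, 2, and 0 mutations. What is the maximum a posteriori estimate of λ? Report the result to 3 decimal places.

Σxᵢ = 0+2+9+11+3+11+2+0 = 38, with n = 8.
Posterior ∝ λ^2e^(−2.7λ) · λ^38e^(−8λ) = λ^40e^(−10.7λ), i.e. Gamma(shape=41, rate=10.7).
The mode of a Gamma(a, b) with a ≥ 1 (shape–rate) is (a−1)/b = 40/10.7 ≈ 3.738.

λ̂_MAP = 3.738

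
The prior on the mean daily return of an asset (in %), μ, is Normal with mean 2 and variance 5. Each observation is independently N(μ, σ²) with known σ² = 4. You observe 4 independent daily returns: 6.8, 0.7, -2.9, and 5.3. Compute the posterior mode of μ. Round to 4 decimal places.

μ̂_MAP = 2.3958

n = 4; x̄ = (6.8 + 0.7 + (-2.9) + 5.3)/4 = 9.9/4 = 2.475.
For a Normal prior and Normal likelihood with known variance, the posterior is Normal; its mode equals its mean, the precision-weighted average.
Prior precision 1/σ₀² = 1/5 = 0.2; data precision n/σ² = 4/4 = 1.
μ̂ = (0.2·2 + 1·2.475) / (0.2 + 1) = 2.875/1.2 = 115/48 ≈ 2.3958.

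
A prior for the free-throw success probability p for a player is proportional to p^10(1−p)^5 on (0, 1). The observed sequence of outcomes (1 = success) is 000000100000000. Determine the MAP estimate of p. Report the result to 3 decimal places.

p̂_MAP = 0.367

The prior density ∝ p^10(1−p)^5 is the kernel of Beta(11, 6).
Data: 1 success in 15 trials (from the sequence). The binomial likelihood contributes p(1−p)^14, so the posterior is Beta(11+1, 6+14) = Beta(12, 20).
For Beta(a, b) with a, b > 1 the mode is (a−1)/(a+b−2) = 11/30 ≈ 0.367.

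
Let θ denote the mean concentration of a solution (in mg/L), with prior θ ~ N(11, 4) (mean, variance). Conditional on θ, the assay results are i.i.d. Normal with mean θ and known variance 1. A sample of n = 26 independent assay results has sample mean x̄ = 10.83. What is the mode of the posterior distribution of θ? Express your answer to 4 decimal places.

θ̂_MAP = 10.8316

n = 26, x̄ = 10.83.
For a Normal prior and Normal likelihood with known variance, the posterior is Normal; its mode equals its mean, the precision-weighted average.
Prior precision 1/σ₀² = 1/4 = 0.25; data precision n/σ² = 26/1 = 26.
θ̂ = (0.25·11 + 26·10.83) / (0.25 + 26) = 284.33/26.25 = 28433/2625 ≈ 10.8316.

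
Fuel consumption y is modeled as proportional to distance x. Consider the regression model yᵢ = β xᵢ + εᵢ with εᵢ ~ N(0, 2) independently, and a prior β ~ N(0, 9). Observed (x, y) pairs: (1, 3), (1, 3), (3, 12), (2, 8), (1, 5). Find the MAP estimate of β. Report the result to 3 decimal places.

β̂_MAP = 3.884

log p(β | y) = −Σ(yᵢ − βxᵢ)²/(2·2) − β²/(2·9) + const.
Setting the derivative to zero: Σxᵢ(yᵢ − βxᵢ)/2 − β/9 = 0, so β = Σxᵢyᵢ / (Σxᵢ² + σ²/τ²).
Σxᵢyᵢ = 1·3 + 1·3 + 3·12 + 2·8 + 1·5 = 63; Σxᵢ² = 16; σ²/τ² = 2/9.
β̂_MAP = 63 / (16 + 2/9) = 63/(146/9) = 567/146 ≈ 3.884.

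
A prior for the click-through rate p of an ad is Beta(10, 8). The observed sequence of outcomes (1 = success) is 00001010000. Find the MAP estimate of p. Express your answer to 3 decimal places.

Prior: Beta(10, 8).
Data: 2 successes in 11 trials (from the sequence). The binomial likelihood contributes p^2(1−p)^9, so the posterior is Beta(10+2, 8+9) = Beta(12, 17).
For Beta(a, b) with a, b > 1 the mode is (a−1)/(a+b−2) = 11/27 ≈ 0.407.

p̂_MAP = 0.407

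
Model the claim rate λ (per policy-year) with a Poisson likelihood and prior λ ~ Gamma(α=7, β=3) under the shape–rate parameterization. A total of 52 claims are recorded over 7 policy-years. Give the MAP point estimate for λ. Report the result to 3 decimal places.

Σxᵢ = 52, n = 7.
Posterior ∝ λ^6e^(−3λ) · λ^52e^(−7λ) = λ^58e^(−10λ), i.e. Gamma(shape=59, rate=10).
The mode of a Gamma(a, b) with a ≥ 1 (shape–rate) is (a−1)/b = 58/10 ≈ 5.800.

λ̂_MAP = 5.800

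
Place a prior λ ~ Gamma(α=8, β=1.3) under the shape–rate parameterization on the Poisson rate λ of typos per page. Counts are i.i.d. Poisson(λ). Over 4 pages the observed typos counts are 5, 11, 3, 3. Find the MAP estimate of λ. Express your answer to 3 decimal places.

λ̂_MAP = 5.472

Σxᵢ = 5+11+3+3 = 22, with n = 4.
Posterior ∝ λ^7e^(−1.3λ) · λ^22e^(−4λ) = λ^29e^(−5.3λ), i.e. Gamma(shape=30, rate=5.3).
The mode of a Gamma(a, b) with a ≥ 1 (shape–rate) is (a−1)/b = 29/5.3 ≈ 5.472.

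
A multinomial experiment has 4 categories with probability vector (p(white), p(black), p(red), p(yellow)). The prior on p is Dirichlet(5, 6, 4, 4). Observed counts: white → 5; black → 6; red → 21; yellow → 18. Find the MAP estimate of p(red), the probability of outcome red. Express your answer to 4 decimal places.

The posterior is Dirichlet(αᵢ + nᵢ) = Dirichlet(10, 12, 25, 22).
For a Dirichlet(a₁,…,a_K) with all aᵢ > 1, the mode has j-th component (aⱼ − 1)/(Σaᵢ − K).
Here Σaᵢ = 69 and K = 4, so p(red) = (25 − 1)/(69 − 4) = 24/65 ≈ 0.3692.

MAP estimate of p(red) = 0.3692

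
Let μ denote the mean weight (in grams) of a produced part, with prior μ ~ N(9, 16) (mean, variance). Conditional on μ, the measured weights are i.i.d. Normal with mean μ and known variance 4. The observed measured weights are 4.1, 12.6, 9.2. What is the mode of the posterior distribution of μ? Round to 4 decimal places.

μ̂_MAP = 8.6615

n = 3; x̄ = (4.1 + 12.6 + 9.2)/3 = 25.9/3 = 259/30 ≈ 8.6333.
For a Normal prior and Normal likelihood with known variance, the posterior is Normal; its mode equals its mean, the precision-weighted average.
Prior precision 1/σ₀² = 1/16 = 0.0625; data precision n/σ² = 3/4 = 0.75.
μ̂ = (0.0625·9 + 0.75·(259/30)) / (0.0625 + 0.75) = 7.0375/0.8125 = 563/65 ≈ 8.6615.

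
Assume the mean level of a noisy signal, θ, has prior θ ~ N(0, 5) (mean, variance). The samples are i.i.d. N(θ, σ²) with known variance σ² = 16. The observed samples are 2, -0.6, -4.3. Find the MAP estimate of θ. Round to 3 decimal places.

n = 3; x̄ = (2 + (-0.6) + (-4.3))/3 = -2.9/3 = -29/30 ≈ -0.9667.
For a Normal prior and Normal likelihood with known variance, the posterior is Normal; its mode equals its mean, the precision-weighted average.
Prior precision 1/σ₀² = 1/5 = 0.2; data precision n/σ² = 3/16 = 0.1875.
θ̂ = (0.2·0 + 0.1875·(-29/30)) / (0.2 + 0.1875) = (-0.18125)/0.3875 = -29/62 ≈ -0.468.

θ̂_MAP = -0.468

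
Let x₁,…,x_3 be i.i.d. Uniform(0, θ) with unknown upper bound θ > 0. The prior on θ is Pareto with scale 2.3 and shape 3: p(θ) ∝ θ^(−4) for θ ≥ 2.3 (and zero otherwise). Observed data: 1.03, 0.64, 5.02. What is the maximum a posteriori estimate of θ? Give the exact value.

θ̂_MAP = 5.02

The Uniform(0, θ) likelihood is θ^(−n) for θ ≥ max(xᵢ), zero otherwise. Here max(xᵢ) = 5.02.
Posterior ∝ θ^(−4) · θ^(−3) = θ^(−7) on θ ≥ max(2.3, 5.02) = 5.02.
This density is strictly decreasing in θ, so the posterior mode lies at the lower boundary of the support.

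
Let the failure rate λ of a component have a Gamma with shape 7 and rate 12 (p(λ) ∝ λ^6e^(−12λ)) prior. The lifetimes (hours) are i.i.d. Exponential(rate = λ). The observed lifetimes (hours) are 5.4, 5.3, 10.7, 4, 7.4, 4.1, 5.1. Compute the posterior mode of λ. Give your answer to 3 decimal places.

The Exponential(rate=λ) likelihood is ∝ λ^n e^(−λΣtᵢ). Here n = 7 and Σtᵢ = 5.4 + 5.3 + 10.7 + 4 + 7.4 + 4.1 + 5.1 = 42.
Posterior ∝ λ^6e^(−12λ) · λ^7e^(−42λ) = λ^13e^(−54λ), i.e. Gamma(14, 54).
Mode = (a−1)/b = 13/54 ≈ 0.241.

λ̂_MAP = 0.241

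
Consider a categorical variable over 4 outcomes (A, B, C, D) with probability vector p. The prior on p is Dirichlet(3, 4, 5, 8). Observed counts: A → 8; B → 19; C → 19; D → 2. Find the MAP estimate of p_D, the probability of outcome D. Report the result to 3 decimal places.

MAP estimate of p_D = 0.141

The posterior is Dirichlet(αᵢ + nᵢ) = Dirichlet(11, 23, 24, 10).
For a Dirichlet(a₁,…,a_K) with all aᵢ > 1, the mode has j-th component (aⱼ − 1)/(Σaᵢ − K).
Here Σaᵢ = 68 and K = 4, so p_D = (10 − 1)/(68 − 4) = 9/64 ≈ 0.141.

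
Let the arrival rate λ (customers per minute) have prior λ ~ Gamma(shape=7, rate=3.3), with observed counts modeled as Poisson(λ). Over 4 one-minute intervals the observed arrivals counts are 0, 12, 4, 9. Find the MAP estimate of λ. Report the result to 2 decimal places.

λ̂_MAP = 4.25

Σxᵢ = 0+12+4+9 = 25, with n = 4.
Posterior ∝ λ^6e^(−3.3λ) · λ^25e^(−4λ) = λ^31e^(−7.3λ), i.e. Gamma(shape=32, rate=7.3).
The mode of a Gamma(a, b) with a ≥ 1 (shape–rate) is (a−1)/b = 31/7.3 ≈ 4.25.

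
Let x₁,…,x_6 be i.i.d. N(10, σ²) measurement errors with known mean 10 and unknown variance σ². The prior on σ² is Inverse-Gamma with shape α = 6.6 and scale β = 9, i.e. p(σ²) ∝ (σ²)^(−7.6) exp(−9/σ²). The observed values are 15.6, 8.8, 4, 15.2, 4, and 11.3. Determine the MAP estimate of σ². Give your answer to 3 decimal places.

Sum of squared deviations about the known mean: SS = (15.6−10)² + (8.8−10)² + (4−10)² + (15.2−10)² + (4−10)² + (11.3−10)² = 133.53.
The Normal likelihood contributes (σ²)^(−n/2) exp(−SS/(2σ²)), so the posterior is Inverse-Gamma(α + n/2, β + SS/2) = Inverse-Gamma(9.6, 75.765).
The mode of Inverse-Gamma(a, b) is b/(a+1) = 75.765/10.6 ≈ 7.148.

σ̂²_MAP = 7.148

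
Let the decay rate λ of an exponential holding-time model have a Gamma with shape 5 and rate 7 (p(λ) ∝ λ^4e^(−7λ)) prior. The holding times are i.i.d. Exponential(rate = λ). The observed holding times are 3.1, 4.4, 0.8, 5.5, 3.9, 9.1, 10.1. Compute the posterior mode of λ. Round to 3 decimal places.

The Exponential(rate=λ) likelihood is ∝ λ^n e^(−λΣtᵢ). Here n = 7 and Σtᵢ = 3.1 + 4.4 + 0.8 + 5.5 + 3.9 + 9.1 + 10.1 = 36.9.
Posterior ∝ λ^4e^(−7λ) · λ^7e^(−36.9λ) = λ^11e^(−43.9λ), i.e. Gamma(12, 43.9).
Mode = (a−1)/b = 11/43.9 ≈ 0.251.

λ̂_MAP = 0.251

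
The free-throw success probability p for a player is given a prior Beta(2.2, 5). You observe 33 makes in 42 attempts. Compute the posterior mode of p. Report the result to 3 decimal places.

Prior: Beta(2.2, 5).
Data: 33 successes in 42 trials. The binomial likelihood contributes p^33(1−p)^9, so the posterior is Beta(2.2+33, 5+9) = Beta(35.2, 14).
For Beta(a, b) with a, b > 1 the mode is (a−1)/(a+b−2) = 34.2/47.2 ≈ 0.725.

p̂_MAP = 0.725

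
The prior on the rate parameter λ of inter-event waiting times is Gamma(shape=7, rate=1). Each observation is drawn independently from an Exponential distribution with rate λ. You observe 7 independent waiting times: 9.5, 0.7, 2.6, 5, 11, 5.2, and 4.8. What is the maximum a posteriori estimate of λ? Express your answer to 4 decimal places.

The Exponential(rate=λ) likelihood is ∝ λ^n e^(−λΣtᵢ). Here n = 7 and Σtᵢ = 9.5 + 0.7 + 2.6 + 5 + 11 + 5.2 + 4.8 = 38.8.
Posterior ∝ λ^6e^(−1λ) · λ^7e^(−38.8λ) = λ^13e^(−39.8λ), i.e. Gamma(14, 39.8).
Mode = (a−1)/b = 13/39.8 ≈ 0.3266.

λ̂_MAP = 0.3266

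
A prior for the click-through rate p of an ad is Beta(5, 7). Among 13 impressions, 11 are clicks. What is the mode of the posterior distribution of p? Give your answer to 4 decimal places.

Prior: Beta(5, 7).
Data: 11 successes in 13 trials. The binomial likelihood contributes p^11(1−p)^2, so the posterior is Beta(5+11, 7+2) = Beta(16, 9).
For Beta(a, b) with a, b > 1 the mode is (a−1)/(a+b−2) = 15/23 ≈ 0.6522.

p̂_MAP = 0.6522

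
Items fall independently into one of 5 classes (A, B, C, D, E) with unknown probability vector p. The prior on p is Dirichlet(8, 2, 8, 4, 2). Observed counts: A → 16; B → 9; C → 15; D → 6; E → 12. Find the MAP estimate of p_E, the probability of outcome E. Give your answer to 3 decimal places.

MAP estimate of p_E = 0.169

The posterior is Dirichlet(αᵢ + nᵢ) = Dirichlet(24, 11, 23, 10, 14).
For a Dirichlet(a₁,…,a_K) with all aᵢ > 1, the mode has j-th component (aⱼ − 1)/(Σaᵢ − K).
Here Σaᵢ = 82 and K = 5, so p_E = (14 − 1)/(82 − 5) = 13/77 ≈ 0.169.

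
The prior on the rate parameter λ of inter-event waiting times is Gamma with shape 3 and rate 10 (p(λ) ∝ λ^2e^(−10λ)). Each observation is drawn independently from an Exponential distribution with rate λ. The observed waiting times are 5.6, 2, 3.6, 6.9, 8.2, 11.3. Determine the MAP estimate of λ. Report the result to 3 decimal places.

λ̂_MAP = 0.168

The Exponential(rate=λ) likelihood is ∝ λ^n e^(−λΣtᵢ). Here n = 6 and Σtᵢ = 5.6 + 2 + 3.6 + 6.9 + 8.2 + 11.3 = 37.6.
Posterior ∝ λ^2e^(−10λ) · λ^6e^(−37.6λ) = λ^8e^(−47.6λ), i.e. Gamma(9, 47.6).
Mode = (a−1)/b = 8/47.6 ≈ 0.168.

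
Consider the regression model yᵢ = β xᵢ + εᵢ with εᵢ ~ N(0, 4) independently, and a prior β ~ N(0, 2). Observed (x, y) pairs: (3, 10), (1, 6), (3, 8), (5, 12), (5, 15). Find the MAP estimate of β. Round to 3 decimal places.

β̂_MAP = 2.746

log p(β | y) = −Σ(yᵢ − βxᵢ)²/(2·4) − β²/(2·2) + const.
Setting the derivative to zero: Σxᵢ(yᵢ − βxᵢ)/4 − β/2 = 0, so β = Σxᵢyᵢ / (Σxᵢ² + σ²/τ²).
Σxᵢyᵢ = 3·10 + 1·6 + 3·8 + 5·12 + 5·15 = 195; Σxᵢ² = 69; σ²/τ² = 2.
β̂_MAP = 195 / (69 + 2) = 195/71 ≈ 2.746.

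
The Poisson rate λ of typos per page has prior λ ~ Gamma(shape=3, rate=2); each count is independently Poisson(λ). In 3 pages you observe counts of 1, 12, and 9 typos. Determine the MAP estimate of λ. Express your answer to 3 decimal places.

λ̂_MAP = 4.800

Σxᵢ = 1+12+9 = 22, with n = 3.
Posterior ∝ λ^2e^(−2λ) · λ^22e^(−3λ) = λ^24e^(−5λ), i.e. Gamma(shape=25, rate=5).
The mode of a Gamma(a, b) with a ≥ 1 (shape–rate) is (a−1)/b = 24/5 ≈ 4.800.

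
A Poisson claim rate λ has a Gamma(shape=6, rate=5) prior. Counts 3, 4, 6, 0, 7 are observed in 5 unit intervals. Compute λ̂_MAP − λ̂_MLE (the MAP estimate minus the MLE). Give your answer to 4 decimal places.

Σxᵢ = 20. Posterior is Gamma(26, 10); MAP = (26−1)/10 = 25/10 ≈ 2.50000.
MLE = x̄ = 20/5 ≈ 4.00000.
Difference = 25/10 − 20/5 = -3/2 ≈ -1.5000.

MAP − MLE = -1.5000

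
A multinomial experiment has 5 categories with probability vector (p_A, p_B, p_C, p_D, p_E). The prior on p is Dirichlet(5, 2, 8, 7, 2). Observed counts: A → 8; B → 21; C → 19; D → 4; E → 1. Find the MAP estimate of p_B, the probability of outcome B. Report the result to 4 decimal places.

The posterior is Dirichlet(αᵢ + nᵢ) = Dirichlet(13, 23, 27, 11, 3).
For a Dirichlet(a₁,…,a_K) with all aᵢ > 1, the mode has j-th component (aⱼ − 1)/(Σaᵢ − K).
Here Σaᵢ = 77 and K = 5, so p_B = (23 − 1)/(77 − 5) = 22/72 ≈ 0.3056.

MAP estimate of p_B = 0.3056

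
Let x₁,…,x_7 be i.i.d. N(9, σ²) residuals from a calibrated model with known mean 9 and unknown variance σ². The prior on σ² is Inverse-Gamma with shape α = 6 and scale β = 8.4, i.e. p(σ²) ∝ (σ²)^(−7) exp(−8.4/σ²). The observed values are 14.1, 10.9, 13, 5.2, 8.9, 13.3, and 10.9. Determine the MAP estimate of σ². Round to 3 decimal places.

Sum of squared deviations about the known mean: SS = (14.1−9)² + (10.9−9)² + (13−9)² + (5.2−9)² + (8.9−9)² + (13.3−9)² + (10.9−9)² = 82.17.
The Normal likelihood contributes (σ²)^(−n/2) exp(−SS/(2σ²)), so the posterior is Inverse-Gamma(α + n/2, β + SS/2) = Inverse-Gamma(9.5, 49.485).
The mode of Inverse-Gamma(a, b) is b/(a+1) = 49.485/10.5 ≈ 4.713.

σ̂²_MAP = 4.713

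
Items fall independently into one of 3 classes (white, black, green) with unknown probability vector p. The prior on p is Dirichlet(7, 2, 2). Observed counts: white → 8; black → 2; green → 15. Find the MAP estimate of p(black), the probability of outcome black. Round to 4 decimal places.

The posterior is Dirichlet(αᵢ + nᵢ) = Dirichlet(15, 4, 17).
For a Dirichlet(a₁,…,a_K) with all aᵢ > 1, the mode has j-th component (aⱼ − 1)/(Σaᵢ − K).
Here Σaᵢ = 36 and K = 3, so p(black) = (4 − 1)/(36 − 3) = 3/33 ≈ 0.0909.

MAP estimate of p(black) = 0.0909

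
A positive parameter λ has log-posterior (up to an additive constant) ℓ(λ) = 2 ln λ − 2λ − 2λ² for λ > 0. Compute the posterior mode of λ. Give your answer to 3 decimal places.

λ̂_MAP = 0.500

ℓ'(λ) = 2/λ − 2 − 4λ. Setting this to zero and multiplying by λ: 4λ² + 2λ − 2 = 0.
λ = (−2 + √(2² + 4·4·2)) / (2·4) = (−2 + √36) / 8 = (−2 + 6)/8 = 1/2.
ℓ''(λ) = −2/λ² − 4 < 0, confirming a maximum.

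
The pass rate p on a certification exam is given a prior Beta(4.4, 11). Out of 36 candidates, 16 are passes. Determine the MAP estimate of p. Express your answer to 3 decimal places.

Prior: Beta(4.4, 11).
Data: 16 successes in 36 trials. The binomial likelihood contributes p^16(1−p)^20, so the posterior is Beta(4.4+16, 11+20) = Beta(20.4, 31).
For Beta(a, b) with a, b > 1 the mode is (a−1)/(a+b−2) = 19.4/49.4 ≈ 0.393.

p̂_MAP = 0.393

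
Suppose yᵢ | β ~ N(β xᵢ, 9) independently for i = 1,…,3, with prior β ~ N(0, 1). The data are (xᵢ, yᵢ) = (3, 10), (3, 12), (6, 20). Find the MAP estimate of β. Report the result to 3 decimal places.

log p(β | y) = −Σ(yᵢ − βxᵢ)²/(2·9) − β²/(2·1) + const.
Setting the derivative to zero: Σxᵢ(yᵢ − βxᵢ)/9 − β/1 = 0, so β = Σxᵢyᵢ / (Σxᵢ² + σ²/τ²).
Σxᵢyᵢ = 3·10 + 3·12 + 6·20 = 186; Σxᵢ² = 54; σ²/τ² = 9.
β̂_MAP = 186 / (54 + 9) = 186/63 ≈ 2.952.

β̂_MAP = 2.952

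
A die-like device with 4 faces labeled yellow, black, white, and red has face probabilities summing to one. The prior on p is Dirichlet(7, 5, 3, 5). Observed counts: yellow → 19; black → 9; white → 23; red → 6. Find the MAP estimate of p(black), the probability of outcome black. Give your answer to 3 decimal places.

MAP estimate of p(black) = 0.178

The posterior is Dirichlet(αᵢ + nᵢ) = Dirichlet(26, 14, 26, 11).
For a Dirichlet(a₁,…,a_K) with all aᵢ > 1, the mode has j-th component (aⱼ − 1)/(Σaᵢ − K).
Here Σaᵢ = 77 and K = 4, so p(black) = (14 − 1)/(77 − 4) = 13/73 ≈ 0.178.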